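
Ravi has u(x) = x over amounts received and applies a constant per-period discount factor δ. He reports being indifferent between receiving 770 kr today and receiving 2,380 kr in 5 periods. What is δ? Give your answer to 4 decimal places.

The payoff in 5 periods is discounted by δ^5, so u(770) = δ^5·u(2380) and δ^5 = u(770)/u(2380).
With u(x) = x: δ^5 = 770/2380 = 0.32353.
So δ = 0.32353^(1/5) ≈ 0.7980.

δ ≈ 0.7980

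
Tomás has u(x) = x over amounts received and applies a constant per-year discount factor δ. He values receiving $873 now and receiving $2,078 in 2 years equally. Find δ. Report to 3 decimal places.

Equating discounted utilities: u(873) = δ^2·u(2078) ⇒ δ^2 = u(873)/u(2078).
With u(x) = x: δ^2 = 873/2078 = 0.42012.
So δ = 0.42012^(1/2) ≈ 0.648.

δ ≈ 0.648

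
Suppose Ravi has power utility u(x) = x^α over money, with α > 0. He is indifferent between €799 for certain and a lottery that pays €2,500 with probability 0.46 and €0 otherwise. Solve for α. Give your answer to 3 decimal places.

The lottery's expected utility is 0.46·u(2500) + 0.54·u(0) = 0.46·2500^α (since u(0) = 0 for α > 0).
Indifference: 799^α = 0.46·2500^α, so (799/2500)^α = 0.46.
α = ln(0.46) / ln(799/2500) = -0.776529/-1.140685 ≈ 0.681.

α ≈ 0.681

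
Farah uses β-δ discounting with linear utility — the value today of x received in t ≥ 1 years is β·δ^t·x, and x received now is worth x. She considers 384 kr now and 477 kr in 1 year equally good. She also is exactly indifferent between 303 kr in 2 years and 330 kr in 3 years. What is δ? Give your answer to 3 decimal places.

δ ≈ 0.918

The second indifference involves only future payoffs, so β cancels: β·δ^2·303 = β·δ^3·330, giving δ = 303/330 = 0.91818.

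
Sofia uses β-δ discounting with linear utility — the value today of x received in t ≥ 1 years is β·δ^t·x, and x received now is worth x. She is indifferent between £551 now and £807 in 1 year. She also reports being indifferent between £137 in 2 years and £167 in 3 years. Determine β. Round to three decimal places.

From the later pair, β·δ^2·137 = β·δ^3·167; dividing through, δ = 137/167 = 0.82036.
The first indifference: 551 = β·δ·807, so β = 551/(δ·807) = 551/(0.82036·807) ≈ 0.832.

β ≈ 0.832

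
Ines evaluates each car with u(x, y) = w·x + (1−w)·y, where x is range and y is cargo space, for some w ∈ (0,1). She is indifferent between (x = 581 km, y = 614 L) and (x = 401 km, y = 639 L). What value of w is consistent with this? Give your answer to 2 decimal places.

w = 0.12

Indifference: w·581 + (1−w)·614 = w·401 + (1−w)·639.
Rearranging, 180·w − 25·(1−w) = 0.
Hence w = 25/(180+25) = 25/205 = 0.12.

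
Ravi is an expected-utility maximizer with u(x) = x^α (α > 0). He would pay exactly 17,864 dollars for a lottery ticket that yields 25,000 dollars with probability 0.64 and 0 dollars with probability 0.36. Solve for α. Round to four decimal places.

α ≈ 1.3279

EU(lottery) = 0.64·25000^α + 0.36·0 = 0.64·25000^α.
Equating: 17864^α = 0.64·25000^α, i.e. 0.7146^α = 0.64.
Taking logs: α·ln(17864/25000) = ln(0.64), so α = -0.4462871 / -0.3360883 ≈ 1.3279.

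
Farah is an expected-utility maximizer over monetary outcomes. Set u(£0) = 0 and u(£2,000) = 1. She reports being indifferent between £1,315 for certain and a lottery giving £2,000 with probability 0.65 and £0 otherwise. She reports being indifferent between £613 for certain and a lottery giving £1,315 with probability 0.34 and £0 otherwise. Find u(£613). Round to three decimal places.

From the first indifference, u(£1,315) = 0.65·u(£2,000) + 0.35·u(£0) = 0.65·1 + 0.35·0 = 0.65.
Chaining: u(£613) = 0.34·0.65 + 0.66·0.00 = 0.2210.

0.221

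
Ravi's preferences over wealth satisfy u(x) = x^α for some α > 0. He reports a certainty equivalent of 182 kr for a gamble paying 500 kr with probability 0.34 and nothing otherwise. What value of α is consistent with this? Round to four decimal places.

α ≈ 1.0675

Since u(0) = 0, the lottery's EU is 0.34·500^α.
Setting u(182) equal to that: 182^α = 0.34·500^α ⇒ (182/500)^α = 0.34.
Taking logs: α·ln(182/500) = ln(0.34), so α = -1.0788097 / -1.0106014 ≈ 1.0675.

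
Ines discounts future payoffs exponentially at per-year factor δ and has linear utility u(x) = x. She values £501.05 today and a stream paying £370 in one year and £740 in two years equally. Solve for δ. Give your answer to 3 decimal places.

Equating present values: 501.05 = 370δ + 740δ².
That is, 740δ² + 370δ − 501.05 = 0, a quadratic in δ.
δ = (−370 + √(370² + 4·740·501.05)) / (2·740) = (−370 + √1620008.00) / 1480 ≈ 0.610.

δ ≈ 0.610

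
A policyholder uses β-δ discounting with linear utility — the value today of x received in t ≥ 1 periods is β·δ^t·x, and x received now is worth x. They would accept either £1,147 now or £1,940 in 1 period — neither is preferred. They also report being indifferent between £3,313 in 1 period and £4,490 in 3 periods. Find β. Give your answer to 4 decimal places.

From the later pair, β·δ^1·3313 = β·δ^3·4490; dividing through, δ^2 = 3313/4490 = 0.73786, so δ = 0.85899.
The first indifference: 1147 = β·δ·1940, so β = 1147/(δ·1940) = 1147/(0.85899·1940) ≈ 0.6883.

β ≈ 0.6883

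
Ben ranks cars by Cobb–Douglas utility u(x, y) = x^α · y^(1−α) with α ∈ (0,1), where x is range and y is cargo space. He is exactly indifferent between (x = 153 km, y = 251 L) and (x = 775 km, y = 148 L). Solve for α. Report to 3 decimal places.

α ≈ 0.246

Indifference: 153^α · 251^(1−α) = 775^α · 148^(1−α).
(153/775)^α = (148/251)^(1−α); take logs: α·ln(153/775) = (1−α)·ln(148/251), i.e. α·-1.622425 = (1−α)·-0.528241.
With A = -1.622425 and B = -0.528241: α·A = (1−α)·B, so α = B/(A+B) = -0.528241/-2.150666 ≈ 0.246.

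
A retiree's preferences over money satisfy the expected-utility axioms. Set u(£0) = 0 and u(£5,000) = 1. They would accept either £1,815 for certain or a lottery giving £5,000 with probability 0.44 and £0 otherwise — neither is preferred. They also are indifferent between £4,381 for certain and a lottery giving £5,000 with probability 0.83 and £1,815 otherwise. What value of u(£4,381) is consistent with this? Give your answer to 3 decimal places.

From the first indifference, u(£1,815) = 0.44·u(£5,000) + 0.56·u(£0) = 0.44·1 + 0.56·0 = 0.44.
The second indifference gives u(£4,381) = 0.83·u(£5,000) + 0.17·u(£1,815) = 0.83·1.00 + 0.17·0.44 = 0.9048.

0.905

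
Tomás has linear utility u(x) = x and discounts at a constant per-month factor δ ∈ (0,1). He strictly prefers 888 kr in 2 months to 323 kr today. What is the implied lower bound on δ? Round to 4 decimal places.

Comparing present values: 323 < δ^2·888.
Dividing by 888: δ^2 > 0.36374. Both sides are positive, so the square root keeps the direction.
δ > 0.36374^(1/2) = 0.6031.

δ > 0.6031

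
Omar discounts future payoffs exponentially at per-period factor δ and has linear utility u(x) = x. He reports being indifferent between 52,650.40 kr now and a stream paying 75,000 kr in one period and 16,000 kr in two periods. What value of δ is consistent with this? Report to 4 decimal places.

Equating present values: 52650.40 = 75000δ + 16000δ².
Rearranged: 16000δ² + 75000δ − 52650.40 = 0.
The positive root is δ = [−75000 + √(75000² + 4·16000·52650.40)] / (2·16000) = (−75000 + 94840.000)/32000 ≈ 0.6200.

δ ≈ 0.6200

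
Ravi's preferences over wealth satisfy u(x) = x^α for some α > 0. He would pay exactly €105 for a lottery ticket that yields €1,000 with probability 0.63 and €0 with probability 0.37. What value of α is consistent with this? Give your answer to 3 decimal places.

The lottery's expected utility is 0.63·u(1000) + 0.37·u(0) = 0.63·1000^α (since u(0) = 0 for α > 0).
Equating: 105^α = 0.63·1000^α, i.e. 0.1050^α = 0.63.
α = ln(0.63) / ln(105/1000) = -0.462035/-2.253795 ≈ 0.205.

α ≈ 0.205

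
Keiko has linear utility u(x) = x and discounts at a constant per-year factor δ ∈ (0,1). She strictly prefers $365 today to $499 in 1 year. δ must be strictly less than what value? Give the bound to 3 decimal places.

δ < 0.731

The preference means 365 > δ·499.
So δ < 365/499 = 0.73146.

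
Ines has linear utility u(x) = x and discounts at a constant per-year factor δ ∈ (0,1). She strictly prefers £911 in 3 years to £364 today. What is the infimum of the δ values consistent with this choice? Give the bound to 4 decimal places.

δ > 0.7365

Comparing present values: 364 < δ^3·911.
Hence δ^3 > 364/911 = 0.39956, and x ↦ x^(1/3) is increasing on (0,∞).
δ > 0.39956^(1/3) = 0.7365.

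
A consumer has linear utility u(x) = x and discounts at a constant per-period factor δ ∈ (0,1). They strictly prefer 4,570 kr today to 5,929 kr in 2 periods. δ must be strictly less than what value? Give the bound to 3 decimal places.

Under u(x) = x this choice says 4570 > δ^2·5929.
Dividing by 5929: δ^2 < 0.77079. Both sides are positive, so the square root keeps the direction.
δ < (4570/5929)^(1/2) ≈ 0.878.

δ < 0.878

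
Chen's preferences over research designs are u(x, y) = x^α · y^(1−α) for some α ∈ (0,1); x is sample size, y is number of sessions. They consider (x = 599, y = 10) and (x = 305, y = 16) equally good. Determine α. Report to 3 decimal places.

α ≈ 0.411

Indifference: 599^α · 10^(1−α) = 305^α · 16^(1−α).
Taking logs: α·ln 599 + (1−α)·ln 10 = α·ln 305 + (1−α)·ln 16, i.e. α·0.674950 = (1−α)·0.470004.
With A = 0.674950 and B = 0.470004: α·A = (1−α)·B, so α = B/(A+B) = 0.470004/1.144954 ≈ 0.411.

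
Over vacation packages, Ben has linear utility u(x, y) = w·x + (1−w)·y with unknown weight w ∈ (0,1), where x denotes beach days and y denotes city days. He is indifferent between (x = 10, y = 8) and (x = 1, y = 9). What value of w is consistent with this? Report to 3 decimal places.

u(10,8) = u(1,9) means w·10 + (1−w)·8 = w·1 + (1−w)·9.
Rearranging, 9·w − 1·(1−w) = 0.
Hence w = 1/(9+1) = 1/10 = 0.100.

w = 0.100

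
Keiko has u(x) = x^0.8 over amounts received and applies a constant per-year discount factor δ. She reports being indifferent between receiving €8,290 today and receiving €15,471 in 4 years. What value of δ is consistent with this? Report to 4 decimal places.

δ ≈ 0.8827

Indifference means u(8290) = δ^4 · u(15471), so δ^4 = u(8290)/u(15471).
Since u(x) = x^0.8, δ^4 = (8290/15471)^0.8 = 0.53584^0.8 = 0.60706.
So δ = 0.60706^(1/4) ≈ 0.8827.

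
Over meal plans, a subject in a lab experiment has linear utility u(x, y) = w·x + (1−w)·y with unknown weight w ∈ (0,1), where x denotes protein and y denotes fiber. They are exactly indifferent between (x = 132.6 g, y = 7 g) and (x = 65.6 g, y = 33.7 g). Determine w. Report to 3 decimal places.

Equating utilities: w·132.6 + (1−w)·7 = w·65.6 + (1−w)·33.7.
Rearranging, 67·w − 26.7·(1−w) = 0.
The marginal rate of substitution is 26.7/67, so w = 26.7/(67+26.7) = 0.285.

w = 0.285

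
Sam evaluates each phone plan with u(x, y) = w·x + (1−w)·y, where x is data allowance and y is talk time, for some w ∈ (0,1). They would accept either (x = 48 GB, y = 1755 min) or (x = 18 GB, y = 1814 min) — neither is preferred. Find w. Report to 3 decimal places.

Equating utilities: w·48 + (1−w)·1755 = w·18 + (1−w)·1814.
w·(48−18) = (1−w)·(1814−1755), i.e. w·30 = (1−w)·59.
Hence w = 59/(30+59) = 59/89 = 0.663.

w = 0.663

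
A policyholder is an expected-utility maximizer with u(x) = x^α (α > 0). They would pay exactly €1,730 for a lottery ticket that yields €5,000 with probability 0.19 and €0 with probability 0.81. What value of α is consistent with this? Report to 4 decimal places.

α ≈ 1.5648

EU(lottery) = 0.19·5000^α + 0.81·0 = 0.19·5000^α.
Setting u(1730) equal to that: 1730^α = 0.19·5000^α ⇒ (1730/5000)^α = 0.19.
Taking logs: α·ln(1730/5000) = ln(0.19), so α = -1.6607312 / -1.0613165 ≈ 1.5648.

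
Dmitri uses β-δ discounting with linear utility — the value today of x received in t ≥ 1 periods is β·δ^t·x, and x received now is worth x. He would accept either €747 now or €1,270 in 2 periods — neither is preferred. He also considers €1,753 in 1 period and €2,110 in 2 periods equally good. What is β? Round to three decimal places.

β ≈ 0.852

The second indifference involves only future payoffs, so β cancels: β·δ^1·1753 = β·δ^2·2110, giving δ = 1753/2110 = 0.83081.
Substituting δ into 747 = β·δ^2·1270: β = 747/(876.602) ≈ 0.852.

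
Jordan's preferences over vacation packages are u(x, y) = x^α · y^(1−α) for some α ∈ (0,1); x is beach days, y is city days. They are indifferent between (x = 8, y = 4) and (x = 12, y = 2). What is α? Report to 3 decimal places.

The Cobb–Douglas utilities coincide, so 8^α·4^(1−α) = 12^α·2^(1−α).
Taking logs: α·ln 8 + (1−α)·ln 4 = α·ln 12 + (1−α)·ln 2, i.e. α·-0.405465 = (1−α)·-0.693147.
Thus α·(-1.098612) = -0.693147, so α = -0.693147/-1.098612 ≈ 0.631.

α ≈ 0.631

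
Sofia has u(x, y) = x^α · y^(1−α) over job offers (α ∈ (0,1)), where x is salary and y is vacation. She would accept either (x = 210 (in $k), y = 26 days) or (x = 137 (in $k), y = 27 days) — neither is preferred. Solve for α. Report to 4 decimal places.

α ≈ 0.0812

Set the two utilities equal: 210^α·26^(1−α) = 137^α·27^(1−α).
(210/137)^α = (27/26)^(1−α); take logs: α·ln(210/137) = (1−α)·ln(27/26), i.e. α·0.4271266 = (1−α)·0.0377403.
So α/(1−α) = (0.0377403)/(0.4271266) = 0.0883586, and α = 0.0883586/1.0883586 ≈ 0.0812.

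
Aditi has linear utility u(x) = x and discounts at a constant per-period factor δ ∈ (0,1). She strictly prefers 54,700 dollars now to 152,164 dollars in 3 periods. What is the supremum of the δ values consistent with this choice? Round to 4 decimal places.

δ < 0.7110

The preference means 54700 > δ^3·152164.
Dividing by 152164: δ^3 < 0.35948. Both sides are positive, so the cube root keeps the direction.
δ < 0.35948^(1/3) = 0.7110.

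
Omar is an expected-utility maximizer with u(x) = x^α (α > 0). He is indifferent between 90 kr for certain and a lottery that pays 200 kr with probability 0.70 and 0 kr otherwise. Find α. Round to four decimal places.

Since u(0) = 0, the lottery's EU is 0.70·200^α.
Indifference: 90^α = 0.70·200^α, so (90/200)^α = 0.70.
Take logs: α = ln 0.70 / ln(90/200) ≈ 0.446677.

α ≈ 0.4467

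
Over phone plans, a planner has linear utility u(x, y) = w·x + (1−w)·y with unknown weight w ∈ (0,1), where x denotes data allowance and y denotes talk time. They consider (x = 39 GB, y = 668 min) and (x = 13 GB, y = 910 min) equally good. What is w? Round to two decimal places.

Equating utilities: w·39 + (1−w)·668 = w·13 + (1−w)·910.
w·(39−13) = (1−w)·(910−668), i.e. w·26 = (1−w)·242.
Hence w = 242/(26+242) = 242/268 = 0.90.

w = 0.90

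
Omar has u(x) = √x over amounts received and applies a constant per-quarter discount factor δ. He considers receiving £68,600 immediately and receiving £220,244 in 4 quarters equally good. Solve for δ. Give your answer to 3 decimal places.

Equating discounted utilities: u(68600) = δ^4·u(220244) ⇒ δ^4 = u(68600)/u(220244).
Since u(x) = √x, δ^4 = √(68600/220244) = 0.55810.
So δ = 0.55810^(1/4) ≈ 0.864.

δ ≈ 0.864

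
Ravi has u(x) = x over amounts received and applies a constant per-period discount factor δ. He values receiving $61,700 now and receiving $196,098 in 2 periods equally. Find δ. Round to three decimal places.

δ ≈ 0.561

Equating discounted utilities: u(61700) = δ^2·u(196098) ⇒ δ^2 = u(61700)/u(196098).
With u(x) = x: δ^2 = 61700/196098 = 0.31464.
Taking the square root: δ = 0.31464^(1/2) ≈ 0.561.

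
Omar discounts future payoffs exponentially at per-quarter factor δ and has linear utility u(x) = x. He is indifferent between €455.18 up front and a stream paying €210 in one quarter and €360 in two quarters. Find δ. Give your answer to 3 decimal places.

δ ≈ 0.870

Present value of the stream is 210·δ + 360·δ². Indifference gives 210δ + 360δ² = 455.18.
That is, 360δ² + 210δ − 455.18 = 0, a quadratic in δ.
By the quadratic formula (taking the positive root), δ = (−210 + √699559.20) / 720 ≈ 0.870.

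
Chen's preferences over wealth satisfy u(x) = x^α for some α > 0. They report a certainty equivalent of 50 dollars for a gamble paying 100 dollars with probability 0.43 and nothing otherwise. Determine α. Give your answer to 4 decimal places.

α ≈ 1.2176

EU(lottery) = 0.43·100^α + 0.57·0 = 0.43·100^α.
Indifference: 50^α = 0.43·100^α, so (50/100)^α = 0.43.
Taking logs: α·ln(50/100) = ln(0.43), so α = -0.8439701 / -0.6931472 ≈ 1.2176.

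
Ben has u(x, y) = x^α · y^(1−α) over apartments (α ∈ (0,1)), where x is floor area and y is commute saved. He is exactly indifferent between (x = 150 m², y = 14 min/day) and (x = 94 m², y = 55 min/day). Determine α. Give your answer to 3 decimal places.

The Cobb–Douglas utilities coincide, so 150^α·14^(1−α) = 94^α·55^(1−α).
Rearrange to (150/94)^α = (55/14)^(1−α) and take logs: α·0.467341 = (1−α)·1.368276.
Thus α·(1.835617) = 1.368276, so α = 1.368276/1.835617 ≈ 0.745.

α ≈ 0.745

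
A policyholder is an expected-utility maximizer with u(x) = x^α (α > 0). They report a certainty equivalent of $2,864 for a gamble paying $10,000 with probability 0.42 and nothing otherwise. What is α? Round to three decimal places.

α ≈ 0.694

The lottery's expected utility is 0.42·u(10000) + 0.58·u(0) = 0.42·10000^α (since u(0) = 0 for α > 0).
Setting u(2864) equal to that: 2864^α = 0.42·10000^α ⇒ (2864/10000)^α = 0.42.
α = ln(0.42) / ln(2864/10000) = -0.867501/-1.250366 ≈ 0.694.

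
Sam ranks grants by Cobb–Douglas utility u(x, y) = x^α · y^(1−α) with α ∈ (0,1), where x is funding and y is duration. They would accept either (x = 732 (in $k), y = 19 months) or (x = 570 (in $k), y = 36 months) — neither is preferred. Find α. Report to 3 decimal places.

Set the two utilities equal: 732^α·19^(1−α) = 570^α·36^(1−α).
Rearrange to (732/570)^α = (36/19)^(1−α) and take logs: α·0.250144 = (1−α)·0.639080.
So α/(1−α) = (0.639080)/(0.250144) = 2.554848, and α = 2.554848/3.554848 ≈ 0.719.

α ≈ 0.719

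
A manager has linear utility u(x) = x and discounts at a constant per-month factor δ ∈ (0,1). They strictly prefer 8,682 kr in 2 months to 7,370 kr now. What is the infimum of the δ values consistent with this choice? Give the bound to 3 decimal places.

δ > 0.921

Comparing present values: 7370 < δ^2·8682.
Hence δ^2 > 7370/8682 = 0.84888, and x ↦ x^(1/2) is increasing on (0,∞).
δ > (7370/8682)^(1/2) ≈ 0.921.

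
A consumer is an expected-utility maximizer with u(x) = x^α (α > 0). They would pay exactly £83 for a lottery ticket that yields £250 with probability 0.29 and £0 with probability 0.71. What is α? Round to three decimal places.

Since u(0) = 0, the lottery's EU is 0.29·250^α.
Setting u(83) equal to that: 83^α = 0.29·250^α ⇒ (83/250)^α = 0.29.
Take logs: α = ln 0.29 / ln(83/250) ≈ 1.12267.

α ≈ 1.123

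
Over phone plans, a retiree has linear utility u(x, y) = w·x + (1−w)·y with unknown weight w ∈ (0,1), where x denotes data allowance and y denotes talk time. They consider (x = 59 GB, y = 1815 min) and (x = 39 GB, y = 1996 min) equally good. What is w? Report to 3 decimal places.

Equating utilities: w·59 + (1−w)·1815 = w·39 + (1−w)·1996.
w·(59−39) = (1−w)·(1996−1815), i.e. w·20 = (1−w)·181.
Hence w = 181/(20+181) = 181/201 = 0.900.

w = 0.900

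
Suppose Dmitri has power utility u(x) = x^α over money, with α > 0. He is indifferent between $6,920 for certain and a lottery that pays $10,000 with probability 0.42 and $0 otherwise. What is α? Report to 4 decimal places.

α ≈ 2.3563

EU(lottery) = 0.42·10000^α + 0.58·0 = 0.42·10000^α.
Indifference: 6920^α = 0.42·10000^α, so (6920/10000)^α = 0.42.
α = ln(0.42) / ln(6920/10000) = -0.8675006/-0.3681693 ≈ 2.3563.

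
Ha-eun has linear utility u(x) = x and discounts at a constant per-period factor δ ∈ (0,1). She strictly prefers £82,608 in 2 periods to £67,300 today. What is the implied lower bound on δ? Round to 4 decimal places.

δ > 0.9026

The preference means 67300 < δ^2·82608.
Hence δ^2 > 67300/82608 = 0.81469, and x ↦ x^(1/2) is increasing on (0,∞).
δ > (67300/82608)^(1/2) ≈ 0.9026.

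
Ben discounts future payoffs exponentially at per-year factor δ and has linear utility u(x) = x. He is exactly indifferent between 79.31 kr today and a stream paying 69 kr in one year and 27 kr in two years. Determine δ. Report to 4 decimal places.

Present value of the stream is 69·δ + 27·δ². Indifference gives 69δ + 27δ² = 79.31.
So 27δ² + 69δ − 79.31 = 0.
δ = (−69 + √(69² + 4·27·79.31)) / (2·27) = (−69 + √13326.48) / 54 ≈ 0.8600.

δ ≈ 0.8600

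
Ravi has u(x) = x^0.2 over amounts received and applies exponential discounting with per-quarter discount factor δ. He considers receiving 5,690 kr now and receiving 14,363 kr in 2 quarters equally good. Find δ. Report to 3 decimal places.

δ ≈ 0.912

Indifference means u(5690) = δ^2 · u(14363), so δ^2 = u(5690)/u(14363).
Since u(x) = x^0.2, δ^2 = (5690/14363)^0.2 = 0.39616^0.2 = 0.83095.
Taking the square root: δ = 0.83095^(1/2) ≈ 0.912.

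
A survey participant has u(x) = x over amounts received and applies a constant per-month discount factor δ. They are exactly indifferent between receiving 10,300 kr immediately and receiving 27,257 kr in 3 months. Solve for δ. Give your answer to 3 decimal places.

δ ≈ 0.723

Equating discounted utilities: u(10300) = δ^3·u(27257) ⇒ δ^3 = u(10300)/u(27257).
With u(x) = x: δ^3 = 10300/27257 = 0.37788.
Hence δ = (0.37788)^(1/3) = 0.72297.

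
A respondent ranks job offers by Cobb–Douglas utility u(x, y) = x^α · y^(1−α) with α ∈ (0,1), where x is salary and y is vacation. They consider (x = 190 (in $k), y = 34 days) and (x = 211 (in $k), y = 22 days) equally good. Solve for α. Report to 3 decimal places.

α ≈ 0.806

Indifference: 190^α · 34^(1−α) = 211^α · 22^(1−α).
Rearrange to (190/211)^α = (22/34)^(1−α) and take logs: α·-0.104834 = (1−α)·-0.435318.
With A = -0.104834 and B = -0.435318: α·A = (1−α)·B, so α = B/(A+B) = -0.435318/-0.540152 ≈ 0.806.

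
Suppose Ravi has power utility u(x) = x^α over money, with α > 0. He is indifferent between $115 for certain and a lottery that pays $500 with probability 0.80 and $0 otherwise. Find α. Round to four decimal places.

EU(lottery) = 0.80·500^α + 0.20·0 = 0.80·500^α.
Equating: 115^α = 0.80·500^α, i.e. 0.2300^α = 0.80.
Taking logs: α·ln(115/500) = ln(0.80), so α = -0.2231436 / -1.4696760 ≈ 0.1518.

α ≈ 0.1518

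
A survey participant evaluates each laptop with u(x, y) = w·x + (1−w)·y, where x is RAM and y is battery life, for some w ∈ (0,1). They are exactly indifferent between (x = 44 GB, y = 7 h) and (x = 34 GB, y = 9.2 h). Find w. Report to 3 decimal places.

Indifference: w·44 + (1−w)·7 = w·34 + (1−w)·9.2.
Rearranging, 10·w − 2.2·(1−w) = 0.
The marginal rate of substitution is 2.2/10, so w = 2.2/(10+2.2) = 0.180.

w = 0.180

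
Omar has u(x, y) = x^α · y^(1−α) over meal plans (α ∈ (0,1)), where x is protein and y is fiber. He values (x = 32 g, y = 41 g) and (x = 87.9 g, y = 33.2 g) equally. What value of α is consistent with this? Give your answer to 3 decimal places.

Indifference: 32^α · 41^(1−α) = 87.9^α · 33.2^(1−α).
Rearrange to (32/87.9)^α = (33.2/41)^(1−α) and take logs: α·-1.010464 = (1−α)·-0.211022.
So α/(1−α) = (-0.211022)/(-1.010464) = 0.208837, and α = 0.208837/1.208837 ≈ 0.173.

α ≈ 0.173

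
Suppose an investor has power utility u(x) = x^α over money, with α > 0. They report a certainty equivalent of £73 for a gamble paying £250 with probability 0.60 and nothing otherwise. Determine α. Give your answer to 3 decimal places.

EU(lottery) = 0.60·250^α + 0.40·0 = 0.60·250^α.
Setting u(73) equal to that: 73^α = 0.60·250^α ⇒ (73/250)^α = 0.60.
Take logs: α = ln 0.60 / ln(73/250) ≈ 0.41497.

α ≈ 0.415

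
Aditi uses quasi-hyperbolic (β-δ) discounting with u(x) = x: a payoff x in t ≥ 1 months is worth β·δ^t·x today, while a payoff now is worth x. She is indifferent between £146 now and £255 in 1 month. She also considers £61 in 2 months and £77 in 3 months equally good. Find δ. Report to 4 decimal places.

The second indifference involves only future payoffs, so β cancels: β·δ^2·61 = β·δ^3·77, giving δ = 61/77 = 0.79221.

δ ≈ 0.7922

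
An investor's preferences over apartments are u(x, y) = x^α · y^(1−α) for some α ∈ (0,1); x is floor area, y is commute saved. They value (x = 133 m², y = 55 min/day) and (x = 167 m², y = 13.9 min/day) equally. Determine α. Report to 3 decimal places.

Indifference: 133^α · 55^(1−α) = 167^α · 13.9^(1−α).
(133/167)^α = (13.9/55)^(1−α); take logs: α·ln(133/167) = (1−α)·ln(13.9/55), i.e. α·-0.227645 = (1−α)·-1.375444.
So α/(1−α) = (-1.375444)/(-0.227645) = 6.042057, and α = 6.042057/7.042057 ≈ 0.858.

α ≈ 0.858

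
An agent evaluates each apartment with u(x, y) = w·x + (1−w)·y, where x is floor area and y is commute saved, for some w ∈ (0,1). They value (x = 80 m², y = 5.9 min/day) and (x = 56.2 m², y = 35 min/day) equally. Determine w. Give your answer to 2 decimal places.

w = 0.55

Indifference: w·80 + (1−w)·5.9 = w·56.2 + (1−w)·35.
Collecting terms: w·23.8 = (1−w)·29.1.
So w/(1−w) = 29.1/23.8 = 1.2227, giving w = 29.1/(23.8+29.1) = 0.55.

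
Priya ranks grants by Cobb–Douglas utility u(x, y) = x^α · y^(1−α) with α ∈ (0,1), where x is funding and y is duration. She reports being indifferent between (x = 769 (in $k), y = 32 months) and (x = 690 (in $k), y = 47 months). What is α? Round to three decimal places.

Indifference: 769^α · 32^(1−α) = 690^α · 47^(1−α).
(769/690)^α = (47/32)^(1−α); take logs: α·ln(769/690) = (1−α)·ln(47/32), i.e. α·0.108399 = (1−α)·0.384412.
So α/(1−α) = (0.384412)/(0.108399) = 3.546269, and α = 3.546269/4.546269 ≈ 0.780.

α ≈ 0.780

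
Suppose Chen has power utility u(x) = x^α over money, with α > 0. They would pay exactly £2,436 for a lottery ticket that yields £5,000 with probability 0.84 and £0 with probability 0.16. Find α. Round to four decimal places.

The lottery's expected utility is 0.84·u(5000) + 0.16·u(0) = 0.84·5000^α (since u(0) = 0 for α > 0).
Indifference: 2436^α = 0.84·5000^α, so (2436/5000)^α = 0.84.
α = ln(0.84) / ln(2436/5000) = -0.1743534/-0.7190806 ≈ 0.2425.

α ≈ 0.2425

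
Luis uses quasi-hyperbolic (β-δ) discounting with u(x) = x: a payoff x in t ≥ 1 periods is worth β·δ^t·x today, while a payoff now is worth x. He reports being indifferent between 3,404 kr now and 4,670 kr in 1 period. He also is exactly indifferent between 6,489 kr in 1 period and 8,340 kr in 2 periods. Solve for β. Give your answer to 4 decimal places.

β ≈ 0.9368

The second indifference involves only future payoffs, so β cancels: β·δ^1·6489 = β·δ^2·8340, giving δ = 6489/8340 = 0.77806.
The first indifference: 3404 = β·δ·4670, so β = 3404/(δ·4670) = 3404/(0.77806·4670) ≈ 0.9368.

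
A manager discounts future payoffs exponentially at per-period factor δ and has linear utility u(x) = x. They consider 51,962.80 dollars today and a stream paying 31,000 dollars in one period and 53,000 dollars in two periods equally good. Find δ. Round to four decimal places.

The stream is worth 31000δ + 53000δ² today, so 31000δ + 53000δ² = 51962.80.
Rearranged: 53000δ² + 31000δ − 51962.80 = 0.
δ = (−31000 + √(31000² + 4·53000·51962.80)) / (2·53000) = (−31000 + √11977113600.00) / 106000 ≈ 0.7400.

δ ≈ 0.7400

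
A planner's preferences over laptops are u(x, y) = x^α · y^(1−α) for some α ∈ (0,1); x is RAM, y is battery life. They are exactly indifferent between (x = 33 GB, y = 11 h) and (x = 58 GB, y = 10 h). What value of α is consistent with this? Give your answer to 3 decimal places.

α ≈ 0.145

Indifference: 33^α · 11^(1−α) = 58^α · 10^(1−α).
(33/58)^α = (10/11)^(1−α); take logs: α·ln(33/58) = (1−α)·ln(10/11), i.e. α·-0.563935 = (1−α)·-0.095310.
With A = -0.563935 and B = -0.095310: α·A = (1−α)·B, so α = B/(A+B) = -0.095310/-0.659245 ≈ 0.145.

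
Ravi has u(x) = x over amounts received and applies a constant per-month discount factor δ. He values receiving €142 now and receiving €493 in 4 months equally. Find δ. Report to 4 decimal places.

δ ≈ 0.7326

Equating discounted utilities: u(142) = δ^4·u(493) ⇒ δ^4 = u(142)/u(493).
With u(x) = x: δ^4 = 142/493 = 0.28803.
Hence δ = (0.28803)^(1/4) = 0.732589.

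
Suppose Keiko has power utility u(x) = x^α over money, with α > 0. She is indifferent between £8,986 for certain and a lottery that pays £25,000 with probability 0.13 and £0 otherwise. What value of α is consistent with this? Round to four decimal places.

Since u(0) = 0, the lottery's EU is 0.13·25000^α.
Equating: 8986^α = 0.13·25000^α, i.e. 0.3594^α = 0.13.
Taking logs: α·ln(8986/25000) = ln(0.13), so α = -2.0402208 / -1.0232080 ≈ 1.9939.

α ≈ 1.9939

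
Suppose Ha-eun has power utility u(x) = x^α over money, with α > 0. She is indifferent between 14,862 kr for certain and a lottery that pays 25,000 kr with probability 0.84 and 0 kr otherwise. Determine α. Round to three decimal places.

EU(lottery) = 0.84·25000^α + 0.16·0 = 0.84·25000^α.
Setting u(14862) equal to that: 14862^α = 0.84·25000^α ⇒ (14862/25000)^α = 0.84.
Take logs: α = ln 0.84 / ln(14862/25000) ≈ 0.33525.

α ≈ 0.335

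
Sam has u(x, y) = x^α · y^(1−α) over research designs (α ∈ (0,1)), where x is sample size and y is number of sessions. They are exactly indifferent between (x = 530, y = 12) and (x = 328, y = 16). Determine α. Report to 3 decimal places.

Set the two utilities equal: 530^α·12^(1−α) = 328^α·16^(1−α).
(530/328)^α = (16/12)^(1−α); take logs: α·ln(530/328) = (1−α)·ln(16/12), i.e. α·0.479863 = (1−α)·0.287682.
Thus α·(0.767545) = 0.287682, so α = 0.287682/0.767545 ≈ 0.375.

α ≈ 0.375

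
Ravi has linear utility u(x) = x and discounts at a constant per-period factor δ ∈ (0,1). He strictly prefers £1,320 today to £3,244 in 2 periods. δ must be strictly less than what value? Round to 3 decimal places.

δ < 0.638

Under u(x) = x this choice says 1320 > δ^2·3244.
Dividing by 3244: δ^2 < 0.40691. Both sides are positive, so the square root keeps the direction.
δ < (1320/3244)^(1/2) ≈ 0.638.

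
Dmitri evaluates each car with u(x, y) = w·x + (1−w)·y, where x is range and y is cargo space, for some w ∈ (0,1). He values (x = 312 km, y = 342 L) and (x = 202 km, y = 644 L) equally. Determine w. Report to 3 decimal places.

w = 0.733

Indifference: w·312 + (1−w)·342 = w·202 + (1−w)·644.
Rearranging, 110·w − 302·(1−w) = 0.
The marginal rate of substitution is 302/110, so w = 302/(110+302) = 0.733.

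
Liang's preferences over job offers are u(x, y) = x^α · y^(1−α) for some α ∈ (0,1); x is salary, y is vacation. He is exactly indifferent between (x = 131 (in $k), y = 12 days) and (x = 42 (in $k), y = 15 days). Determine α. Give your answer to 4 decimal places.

α ≈ 0.1640

The Cobb–Douglas utilities coincide, so 131^α·12^(1−α) = 42^α·15^(1−α).
(131/42)^α = (15/12)^(1−α); take logs: α·ln(131/42) = (1−α)·ln(15/12), i.e. α·1.1375277 = (1−α)·0.2231436.
So α/(1−α) = (0.2231436)/(1.1375277) = 0.1961654, and α = 0.1961654/1.1961654 ≈ 0.1640.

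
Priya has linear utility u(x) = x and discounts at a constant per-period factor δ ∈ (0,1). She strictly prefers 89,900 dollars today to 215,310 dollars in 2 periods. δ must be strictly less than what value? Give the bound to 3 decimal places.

δ < 0.646

Under u(x) = x this choice says 89900 > δ^2·215310.
So δ^2 < 89900/215310 = 0.41754; taking the square root of both positive sides preserves the inequality.
δ < (89900/215310)^(1/2) ≈ 0.646.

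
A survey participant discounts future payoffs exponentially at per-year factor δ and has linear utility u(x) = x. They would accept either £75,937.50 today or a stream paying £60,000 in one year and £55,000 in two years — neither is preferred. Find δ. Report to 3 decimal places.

The stream is worth 60000δ + 55000δ² today, so 60000δ + 55000δ² = 75937.50.
That is, 55000δ² + 60000δ − 75937.50 = 0, a quadratic in δ.
The positive root is δ = [−60000 + √(60000² + 4·55000·75937.50)] / (2·55000) = (−60000 + 142500.000)/110000 ≈ 0.750.

δ ≈ 0.750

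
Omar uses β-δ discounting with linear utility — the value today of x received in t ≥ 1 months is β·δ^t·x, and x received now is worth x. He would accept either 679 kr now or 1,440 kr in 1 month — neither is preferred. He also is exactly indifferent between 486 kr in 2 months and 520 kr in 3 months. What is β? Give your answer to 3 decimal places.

Both payoffs in the second observation are in the future, so β drops out: δ^2·486 = δ^3·520 ⇒ δ = 486/520 = 0.93462.
Substituting δ into 679 = β·δ·1440: β = 679/(1345.846) ≈ 0.505.

β ≈ 0.505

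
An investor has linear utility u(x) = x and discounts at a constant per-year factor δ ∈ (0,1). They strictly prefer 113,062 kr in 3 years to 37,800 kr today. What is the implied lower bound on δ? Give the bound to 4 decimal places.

Comparing present values: 37800 < δ^3·113062.
So δ^3 > 37800/113062 = 0.33433; taking the cube root of both positive sides preserves the inequality.
δ > 0.33433^(1/3) = 0.6941.

δ > 0.6941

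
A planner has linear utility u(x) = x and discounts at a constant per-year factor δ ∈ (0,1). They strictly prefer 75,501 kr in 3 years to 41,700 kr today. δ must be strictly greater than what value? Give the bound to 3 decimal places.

δ > 0.820

The preference means 41700 < δ^3·75501.
So δ^3 > 41700/75501 = 0.55231; taking the cube root of both positive sides preserves the inequality.
δ > (41700/75501)^(1/3) ≈ 0.820.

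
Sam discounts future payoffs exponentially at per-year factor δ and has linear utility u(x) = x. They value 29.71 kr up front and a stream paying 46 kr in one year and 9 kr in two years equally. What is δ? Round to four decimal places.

δ ≈ 0.5800

Present value of the stream is 46·δ + 9·δ². Indifference gives 46δ + 9δ² = 29.71.
So 9δ² + 46δ − 29.71 = 0.
The positive root is δ = [−46 + √(46² + 4·9·29.71)] / (2·9) = (−46 + 56.441)/18 ≈ 0.5800.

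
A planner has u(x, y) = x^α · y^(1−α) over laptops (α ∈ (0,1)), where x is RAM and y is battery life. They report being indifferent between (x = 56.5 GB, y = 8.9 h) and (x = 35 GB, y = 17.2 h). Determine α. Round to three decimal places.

Indifference: 56.5^α · 8.9^(1−α) = 35^α · 17.2^(1−α).
Taking logs: α·ln 56.5 + (1−α)·ln 8.9 = α·ln 35 + (1−α)·ln 17.2, i.e. α·0.478893 = (1−α)·0.658858.
With A = 0.478893 and B = 0.658858: α·A = (1−α)·B, so α = B/(A+B) = 0.658858/1.137751 ≈ 0.579.

α ≈ 0.579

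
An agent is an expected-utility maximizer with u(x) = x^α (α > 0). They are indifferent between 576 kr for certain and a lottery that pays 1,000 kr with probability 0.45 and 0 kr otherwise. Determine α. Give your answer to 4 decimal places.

EU(lottery) = 0.45·1000^α + 0.55·0 = 0.45·1000^α.
Indifference: 576^α = 0.45·1000^α, so (576/1000)^α = 0.45.
Take logs: α = ln 0.45 / ln(576/1000) ≈ 1.447496.

α ≈ 1.4475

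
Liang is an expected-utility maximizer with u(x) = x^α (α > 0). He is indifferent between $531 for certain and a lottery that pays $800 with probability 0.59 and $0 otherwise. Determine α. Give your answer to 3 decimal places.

α ≈ 1.287

EU(lottery) = 0.59·800^α + 0.41·0 = 0.59·800^α.
Indifference: 531^α = 0.59·800^α, so (531/800)^α = 0.59.
Take logs: α = ln 0.59 / ln(531/800) ≈ 1.28738.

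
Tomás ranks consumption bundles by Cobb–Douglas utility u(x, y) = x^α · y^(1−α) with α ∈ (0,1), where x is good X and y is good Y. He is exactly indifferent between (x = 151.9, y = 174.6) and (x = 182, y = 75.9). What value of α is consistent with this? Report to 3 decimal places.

α ≈ 0.822

The Cobb–Douglas utilities coincide, so 151.9^α·174.6^(1−α) = 182^α·75.9^(1−α).
Rearrange to (151.9/182)^α = (75.9/174.6)^(1−α) and take logs: α·-0.180784 = (1−α)·-0.833081.
So α/(1−α) = (-0.833081)/(-0.180784) = 4.608157, and α = 4.608157/5.608157 ≈ 0.822.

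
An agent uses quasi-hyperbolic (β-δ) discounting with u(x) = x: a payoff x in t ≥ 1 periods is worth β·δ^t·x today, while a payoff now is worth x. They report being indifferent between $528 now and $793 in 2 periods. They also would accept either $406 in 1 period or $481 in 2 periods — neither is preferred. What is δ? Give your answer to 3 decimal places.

The second indifference involves only future payoffs, so β cancels: β·δ^1·406 = β·δ^2·481, giving δ = 406/481 = 0.84407.

δ ≈ 0.844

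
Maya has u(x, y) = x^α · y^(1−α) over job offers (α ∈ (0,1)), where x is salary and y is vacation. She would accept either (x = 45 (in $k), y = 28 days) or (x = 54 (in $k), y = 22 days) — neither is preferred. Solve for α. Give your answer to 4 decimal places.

α ≈ 0.5695

Indifference: 45^α · 28^(1−α) = 54^α · 22^(1−α).
(45/54)^α = (22/28)^(1−α); take logs: α·ln(45/54) = (1−α)·ln(22/28), i.e. α·-0.1823216 = (1−α)·-0.2411621.
Thus α·(-0.4234837) = -0.2411621, so α = -0.2411621/-0.4234837 ≈ 0.5695.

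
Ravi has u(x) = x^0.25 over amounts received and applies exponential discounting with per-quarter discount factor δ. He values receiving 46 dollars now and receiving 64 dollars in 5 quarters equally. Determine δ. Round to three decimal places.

Equating discounted utilities: u(46) = δ^5·u(64) ⇒ δ^5 = u(46)/u(64).
Since u(x) = x^0.25, δ^5 = (46/64)^0.25 = 0.71875^0.25 = 0.92076.
Hence δ = (0.92076)^(1/5) = 0.98362.

δ ≈ 0.984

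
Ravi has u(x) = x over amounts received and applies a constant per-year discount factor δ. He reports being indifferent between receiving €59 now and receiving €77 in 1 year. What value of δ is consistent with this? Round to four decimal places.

δ ≈ 0.7662

Indifference means u(59) = δ · u(77), so δ = u(59)/u(77).
With u(x) = x: δ = 59/77 = 0.76623.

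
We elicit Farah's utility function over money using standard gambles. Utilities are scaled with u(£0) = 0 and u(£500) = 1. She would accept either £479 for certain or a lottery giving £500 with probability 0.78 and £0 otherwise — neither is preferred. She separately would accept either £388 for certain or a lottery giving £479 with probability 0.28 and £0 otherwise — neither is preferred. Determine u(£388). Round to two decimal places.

The first gamble pins u(£479): it must equal 0.78·1 + 0.22·0 = 0.78.
Then u(£388) = 0.28·u(£479) + 0.72·u(£0) = 0.28·0.78 + 0.72·0.00 = 0.2184.

0.22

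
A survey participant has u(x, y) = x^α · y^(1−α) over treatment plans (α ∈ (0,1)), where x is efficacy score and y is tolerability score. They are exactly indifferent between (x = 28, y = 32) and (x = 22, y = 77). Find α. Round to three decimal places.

α ≈ 0.785

The Cobb–Douglas utilities coincide, so 28^α·32^(1−α) = 22^α·77^(1−α).
(28/22)^α = (77/32)^(1−α); take logs: α·ln(28/22) = (1−α)·ln(77/32), i.e. α·0.241162 = (1−α)·0.878070.
With A = 0.241162 and B = 0.878070: α·A = (1−α)·B, so α = B/(A+B) = 0.878070/1.119232 ≈ 0.785.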